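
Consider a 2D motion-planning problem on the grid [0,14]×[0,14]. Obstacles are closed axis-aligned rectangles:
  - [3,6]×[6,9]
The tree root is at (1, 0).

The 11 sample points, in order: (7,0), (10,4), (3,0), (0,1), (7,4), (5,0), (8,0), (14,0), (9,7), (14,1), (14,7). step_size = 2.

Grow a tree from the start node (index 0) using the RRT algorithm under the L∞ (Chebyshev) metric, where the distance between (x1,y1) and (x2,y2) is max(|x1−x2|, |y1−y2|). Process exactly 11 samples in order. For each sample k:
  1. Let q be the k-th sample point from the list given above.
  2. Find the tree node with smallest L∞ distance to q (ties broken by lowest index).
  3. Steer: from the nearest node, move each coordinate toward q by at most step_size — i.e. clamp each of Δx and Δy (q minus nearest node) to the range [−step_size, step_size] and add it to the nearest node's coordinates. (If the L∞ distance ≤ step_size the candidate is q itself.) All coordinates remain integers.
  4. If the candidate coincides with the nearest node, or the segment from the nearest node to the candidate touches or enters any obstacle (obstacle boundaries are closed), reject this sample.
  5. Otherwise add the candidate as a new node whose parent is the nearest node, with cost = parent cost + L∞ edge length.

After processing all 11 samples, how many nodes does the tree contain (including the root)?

Node count: 11

1. q=(7,0) nearest=0 d=6 new=(3,0) → add node 1 parent=0 cost=2
2. q=(10,4) nearest=1 d=7 new=(5,2) → add node 2 parent=1 cost=4
3. q=(3,0) nearest=1 d=0 → coincident, reject
4. q=(0,1) nearest=0 d=1 new=(0,1) → add node 3 parent=0 cost=1
5. q=(7,4) nearest=2 d=2 new=(7,4) → add node 4 parent=2 cost=6
6. q=(5,0) nearest=1 d=2 new=(5,0) → add node 5 parent=1 cost=4
7. q=(8,0) nearest=2 d=3 new=(7,0) → add node 6 parent=2 cost=6
8. q=(14,0) nearest=4 d=7 new=(9,2) → add node 7 parent=4 cost=8
9. q=(9,7) nearest=4 d=3 new=(9,6) → add node 8 parent=4 cost=8
10. q=(14,1) nearest=7 d=5 new=(11,1) → add node 9 parent=7 cost=10
11. q=(14,7) nearest=7 d=5 new=(11,4) → add node 10 parent=7 cost=10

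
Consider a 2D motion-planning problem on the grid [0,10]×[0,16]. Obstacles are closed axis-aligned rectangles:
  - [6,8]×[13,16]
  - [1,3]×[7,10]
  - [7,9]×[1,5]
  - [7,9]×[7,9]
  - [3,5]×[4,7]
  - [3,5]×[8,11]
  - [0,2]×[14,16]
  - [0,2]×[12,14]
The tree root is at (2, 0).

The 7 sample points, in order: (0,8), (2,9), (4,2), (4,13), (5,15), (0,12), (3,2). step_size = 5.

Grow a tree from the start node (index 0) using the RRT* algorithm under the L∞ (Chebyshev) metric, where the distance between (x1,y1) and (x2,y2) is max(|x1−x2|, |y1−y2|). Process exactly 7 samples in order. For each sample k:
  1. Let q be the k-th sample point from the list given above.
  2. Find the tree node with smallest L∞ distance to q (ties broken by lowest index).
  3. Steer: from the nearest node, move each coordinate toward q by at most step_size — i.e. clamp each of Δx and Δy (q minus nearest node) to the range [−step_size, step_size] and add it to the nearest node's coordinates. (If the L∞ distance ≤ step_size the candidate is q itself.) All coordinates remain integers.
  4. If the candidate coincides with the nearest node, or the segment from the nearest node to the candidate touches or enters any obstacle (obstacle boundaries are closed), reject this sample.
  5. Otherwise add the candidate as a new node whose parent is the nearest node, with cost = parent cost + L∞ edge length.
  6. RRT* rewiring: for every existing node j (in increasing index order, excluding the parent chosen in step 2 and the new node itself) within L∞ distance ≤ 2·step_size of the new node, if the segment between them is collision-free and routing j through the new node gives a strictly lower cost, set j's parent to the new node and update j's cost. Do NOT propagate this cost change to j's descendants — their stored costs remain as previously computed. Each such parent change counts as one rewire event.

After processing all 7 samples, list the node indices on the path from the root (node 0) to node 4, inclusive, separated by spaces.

Path: 0 2 4

1. q=(0,8) nearest=0 d=8 new=(0,5) → add node 1 parent=0 cost=5
2. q=(2,9) nearest=1 d=4 new=(2,9) → blocked by [1,3]×[7,10], reject
3. q=(4,2) nearest=0 d=2 new=(4,2) → add node 2 parent=0 cost=2
4. q=(4,13) nearest=1 d=8 new=(4,10) → blocked by [1,3]×[7,10], reject
5. q=(5,15) nearest=1 d=10 new=(5,10) → blocked by [1,3]×[7,10], reject
6. q=(0,12) nearest=1 d=7 new=(0,10) → add node 3 parent=1 cost=10
7. q=(3,2) nearest=2 d=1 new=(3,2) → add node 4 parent=2 cost=3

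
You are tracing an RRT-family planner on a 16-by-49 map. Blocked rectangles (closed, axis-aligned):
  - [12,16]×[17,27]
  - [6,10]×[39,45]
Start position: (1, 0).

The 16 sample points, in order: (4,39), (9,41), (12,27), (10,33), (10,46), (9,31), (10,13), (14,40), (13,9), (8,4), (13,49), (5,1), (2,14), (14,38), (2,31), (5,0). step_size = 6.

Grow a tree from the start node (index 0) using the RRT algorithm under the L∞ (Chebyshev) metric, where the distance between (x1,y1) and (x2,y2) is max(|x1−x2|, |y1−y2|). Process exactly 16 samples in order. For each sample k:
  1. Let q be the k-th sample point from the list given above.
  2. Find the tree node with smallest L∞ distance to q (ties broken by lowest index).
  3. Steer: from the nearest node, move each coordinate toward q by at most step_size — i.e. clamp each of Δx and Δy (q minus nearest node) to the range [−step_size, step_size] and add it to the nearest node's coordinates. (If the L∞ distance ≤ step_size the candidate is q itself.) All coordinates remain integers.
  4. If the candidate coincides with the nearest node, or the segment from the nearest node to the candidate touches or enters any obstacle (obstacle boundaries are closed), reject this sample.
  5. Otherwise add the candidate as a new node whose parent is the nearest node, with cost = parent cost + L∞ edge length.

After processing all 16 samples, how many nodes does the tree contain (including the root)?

1. q=(4,39) nearest=0 d=39 new=(4,6) → add node 1 parent=0 cost=6
2. q=(9,41) nearest=1 d=35 new=(9,12) → add node 2 parent=1 cost=12
3. q=(12,27) nearest=2 d=15 new=(12,18) → blocked by [12,16]×[17,27], reject
4. q=(10,33) nearest=2 d=21 new=(10,18) → add node 3 parent=2 cost=18
5. q=(10,46) nearest=3 d=28 new=(10,24) → add node 4 parent=3 cost=24
6. q=(9,31) nearest=4 d=7 new=(9,30) → add node 5 parent=4 cost=30
7. q=(10,13) nearest=2 d=1 new=(10,13) → add node 6 parent=2 cost=13
8. q=(14,40) nearest=5 d=10 new=(14,36) → add node 7 parent=5 cost=36
9. q=(13,9) nearest=2 d=4 new=(13,9) → add node 8 parent=2 cost=16
10. q=(8,4) nearest=1 d=4 new=(8,4) → add node 9 parent=1 cost=10
11. q=(13,49) nearest=7 d=13 new=(13,42) → add node 10 parent=7 cost=42
12. q=(5,1) nearest=9 d=3 new=(5,1) → add node 11 parent=9 cost=13
13. q=(2,14) nearest=2 d=7 new=(3,14) → add node 12 parent=2 cost=18
14. q=(14,38) nearest=7 d=2 new=(14,38) → add node 13 parent=7 cost=38
15. q=(2,31) nearest=5 d=7 new=(3,31) → add node 14 parent=5 cost=36
16. q=(5,0) nearest=11 d=1 new=(5,0) → add node 15 parent=11 cost=14

Node count: 16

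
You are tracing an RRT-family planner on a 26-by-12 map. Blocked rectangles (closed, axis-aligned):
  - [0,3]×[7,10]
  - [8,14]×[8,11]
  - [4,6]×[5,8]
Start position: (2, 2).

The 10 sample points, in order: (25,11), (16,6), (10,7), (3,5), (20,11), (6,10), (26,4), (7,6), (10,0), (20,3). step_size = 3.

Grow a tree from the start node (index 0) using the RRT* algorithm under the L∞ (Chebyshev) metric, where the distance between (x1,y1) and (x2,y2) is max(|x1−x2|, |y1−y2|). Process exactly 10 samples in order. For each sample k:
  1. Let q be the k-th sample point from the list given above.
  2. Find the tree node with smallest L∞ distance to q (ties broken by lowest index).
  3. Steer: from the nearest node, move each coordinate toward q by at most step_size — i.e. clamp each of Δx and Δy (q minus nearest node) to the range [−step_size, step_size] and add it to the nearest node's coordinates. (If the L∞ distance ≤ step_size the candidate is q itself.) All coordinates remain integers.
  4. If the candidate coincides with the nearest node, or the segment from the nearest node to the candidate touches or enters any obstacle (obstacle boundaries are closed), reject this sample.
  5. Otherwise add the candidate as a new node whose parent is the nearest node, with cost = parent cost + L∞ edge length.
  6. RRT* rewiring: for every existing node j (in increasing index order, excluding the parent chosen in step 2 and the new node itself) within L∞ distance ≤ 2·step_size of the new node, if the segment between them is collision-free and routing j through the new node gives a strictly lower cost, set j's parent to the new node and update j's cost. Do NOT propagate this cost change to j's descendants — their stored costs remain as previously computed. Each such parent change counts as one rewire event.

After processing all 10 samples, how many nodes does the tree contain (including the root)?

Node count: 6

1. q=(25,11) nearest=0 d=23 new=(5,5) → blocked by [4,6]×[5,8], reject
2. q=(16,6) nearest=0 d=14 new=(5,5) → blocked by [4,6]×[5,8], reject
3. q=(10,7) nearest=0 d=8 new=(5,5) → blocked by [4,6]×[5,8], reject
4. q=(3,5) nearest=0 d=3 new=(3,5) → add node 1 parent=0 cost=3
5. q=(20,11) nearest=1 d=17 new=(6,8) → blocked by [4,6]×[5,8], reject
6. q=(6,10) nearest=1 d=5 new=(6,8) → blocked by [4,6]×[5,8], reject
7. q=(26,4) nearest=1 d=23 new=(6,4) → add node 2 parent=1 cost=6
8. q=(7,6) nearest=2 d=2 new=(7,6) → add node 3 parent=2 cost=8
9. q=(10,0) nearest=2 d=4 new=(9,1) → add node 4 parent=2 cost=9
10. q=(20,3) nearest=4 d=11 new=(12,3) → add node 5 parent=4 cost=12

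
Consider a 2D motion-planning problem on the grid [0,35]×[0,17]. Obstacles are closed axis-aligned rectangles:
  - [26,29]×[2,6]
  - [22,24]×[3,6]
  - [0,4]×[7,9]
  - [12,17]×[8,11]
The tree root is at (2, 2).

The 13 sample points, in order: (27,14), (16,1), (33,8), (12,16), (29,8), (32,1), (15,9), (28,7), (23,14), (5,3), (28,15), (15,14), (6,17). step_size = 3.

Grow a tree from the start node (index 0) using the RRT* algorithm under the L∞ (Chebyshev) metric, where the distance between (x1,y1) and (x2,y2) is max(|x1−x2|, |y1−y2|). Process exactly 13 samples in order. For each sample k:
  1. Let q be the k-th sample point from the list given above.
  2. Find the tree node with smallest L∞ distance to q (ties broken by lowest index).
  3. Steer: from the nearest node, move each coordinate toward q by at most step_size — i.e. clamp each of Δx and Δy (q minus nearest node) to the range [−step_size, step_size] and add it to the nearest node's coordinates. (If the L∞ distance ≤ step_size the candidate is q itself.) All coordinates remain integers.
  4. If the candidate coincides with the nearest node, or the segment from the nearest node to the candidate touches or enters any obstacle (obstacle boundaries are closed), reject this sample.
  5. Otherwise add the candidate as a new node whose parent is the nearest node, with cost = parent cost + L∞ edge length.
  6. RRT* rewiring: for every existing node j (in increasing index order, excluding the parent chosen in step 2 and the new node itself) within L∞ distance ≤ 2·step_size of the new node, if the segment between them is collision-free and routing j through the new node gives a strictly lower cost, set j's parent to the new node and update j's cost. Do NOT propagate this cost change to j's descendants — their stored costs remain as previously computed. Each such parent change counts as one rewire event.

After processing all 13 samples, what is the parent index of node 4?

Parent of node 4: 1

1. q=(27,14) nearest=0 d=25 new=(5,5) → add node 1 parent=0 cost=3
2. q=(16,1) nearest=1 d=11 new=(8,2) → add node 2 parent=1 cost=6
3. q=(33,8) nearest=2 d=25 new=(11,5) → add node 3 parent=2 cost=9
4. q=(12,16) nearest=1 d=11 new=(8,8) → add node 4 parent=1 cost=6
5. q=(29,8) nearest=3 d=18 new=(14,8) → blocked by [12,17]×[8,11], reject
6. q=(32,1) nearest=3 d=21 new=(14,2) → add node 5 parent=3 cost=12
7. q=(15,9) nearest=3 d=4 new=(14,8) → blocked by [12,17]×[8,11], reject
8. q=(28,7) nearest=5 d=14 new=(17,5) → add node 6 parent=5 cost=15
9. q=(23,14) nearest=6 d=9 new=(20,8) → add node 7 parent=6 cost=18
10. q=(5,3) nearest=1 d=2 new=(5,3) → add node 8 parent=1 cost=5
11. q=(28,15) nearest=7 d=8 new=(23,11) → add node 9 parent=7 cost=21
12. q=(15,14) nearest=7 d=6 new=(17,11) → blocked by [12,17]×[8,11], reject
13. q=(6,17) nearest=4 d=9 new=(6,11) → add node 10 parent=4 cost=9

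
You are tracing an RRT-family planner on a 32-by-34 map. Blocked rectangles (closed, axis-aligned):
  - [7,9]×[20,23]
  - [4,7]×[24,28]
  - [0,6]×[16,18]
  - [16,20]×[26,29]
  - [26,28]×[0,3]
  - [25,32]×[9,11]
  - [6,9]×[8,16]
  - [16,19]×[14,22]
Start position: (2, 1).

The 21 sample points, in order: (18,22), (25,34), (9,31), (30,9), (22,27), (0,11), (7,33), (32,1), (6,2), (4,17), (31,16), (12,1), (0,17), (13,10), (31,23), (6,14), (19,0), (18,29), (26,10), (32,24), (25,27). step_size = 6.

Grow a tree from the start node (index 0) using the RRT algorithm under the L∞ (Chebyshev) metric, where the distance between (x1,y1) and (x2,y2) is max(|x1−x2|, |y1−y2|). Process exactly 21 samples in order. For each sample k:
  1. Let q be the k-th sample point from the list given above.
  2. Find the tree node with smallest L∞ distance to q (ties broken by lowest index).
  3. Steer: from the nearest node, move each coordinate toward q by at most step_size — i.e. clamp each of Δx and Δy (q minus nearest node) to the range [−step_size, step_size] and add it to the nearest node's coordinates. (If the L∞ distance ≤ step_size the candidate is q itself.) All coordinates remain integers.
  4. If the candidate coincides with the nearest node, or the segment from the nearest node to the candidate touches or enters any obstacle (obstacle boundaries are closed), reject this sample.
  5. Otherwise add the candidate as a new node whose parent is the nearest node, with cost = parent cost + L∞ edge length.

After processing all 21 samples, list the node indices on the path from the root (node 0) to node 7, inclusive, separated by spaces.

Path: 0 1 2 3 7

1. q=(18,22) nearest=0 d=21 new=(8,7) → add node 1 parent=0 cost=6
2. q=(25,34) nearest=1 d=27 new=(14,13) → blocked by [6,9]×[8,16], reject
3. q=(9,31) nearest=1 d=24 new=(9,13) → blocked by [6,9]×[8,16], reject
4. q=(30,9) nearest=1 d=22 new=(14,9) → add node 2 parent=1 cost=12
5. q=(22,27) nearest=2 d=18 new=(20,15) → blocked by [16,19]×[14,22], reject
6. q=(0,11) nearest=1 d=8 new=(2,11) → blocked by [6,9]×[8,16], reject
7. q=(7,33) nearest=2 d=24 new=(8,15) → blocked by [6,9]×[8,16], reject
8. q=(32,1) nearest=2 d=18 new=(20,3) → add node 3 parent=2 cost=18
9. q=(6,2) nearest=0 d=4 new=(6,2) → add node 4 parent=0 cost=4
10. q=(4,17) nearest=1 d=10 new=(4,13) → blocked by [6,9]×[8,16], reject
11. q=(31,16) nearest=3 d=13 new=(26,9) → blocked by [25,32]×[9,11], reject
12. q=(12,1) nearest=1 d=6 new=(12,1) → add node 5 parent=1 cost=12
13. q=(0,17) nearest=1 d=10 new=(2,13) → blocked by [6,9]×[8,16], reject
14. q=(13,10) nearest=2 d=1 new=(13,10) → add node 6 parent=2 cost=13
15. q=(31,23) nearest=2 d=17 new=(20,15) → blocked by [16,19]×[14,22], reject
16. q=(6,14) nearest=1 d=7 new=(6,13) → blocked by [6,9]×[8,16], reject
17. q=(19,0) nearest=3 d=3 new=(19,0) → add node 7 parent=3 cost=21
18. q=(18,29) nearest=6 d=19 new=(18,16) → blocked by [16,19]×[14,22], reject
19. q=(26,10) nearest=3 d=7 new=(26,9) → blocked by [25,32]×[9,11], reject
20. q=(32,24) nearest=2 d=18 new=(20,15) → blocked by [16,19]×[14,22], reject
21. q=(25,27) nearest=6 d=17 new=(19,16) → blocked by [16,19]×[14,22], reject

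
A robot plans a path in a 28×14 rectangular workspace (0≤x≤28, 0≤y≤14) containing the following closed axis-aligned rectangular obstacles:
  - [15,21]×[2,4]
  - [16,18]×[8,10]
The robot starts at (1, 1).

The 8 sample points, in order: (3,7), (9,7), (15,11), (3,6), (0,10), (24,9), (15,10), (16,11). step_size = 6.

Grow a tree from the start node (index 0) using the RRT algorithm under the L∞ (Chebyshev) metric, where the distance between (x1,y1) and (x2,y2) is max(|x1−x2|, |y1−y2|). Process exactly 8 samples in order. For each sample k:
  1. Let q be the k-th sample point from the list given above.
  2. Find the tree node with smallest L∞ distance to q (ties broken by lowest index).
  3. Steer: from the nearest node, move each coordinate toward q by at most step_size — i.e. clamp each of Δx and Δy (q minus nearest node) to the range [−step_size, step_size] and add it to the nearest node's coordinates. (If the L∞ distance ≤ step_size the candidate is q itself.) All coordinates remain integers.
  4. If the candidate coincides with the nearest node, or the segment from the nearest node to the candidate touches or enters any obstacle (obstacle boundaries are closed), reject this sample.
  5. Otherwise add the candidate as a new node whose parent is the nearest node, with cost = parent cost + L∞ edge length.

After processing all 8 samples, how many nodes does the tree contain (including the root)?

Node count: 8

1. q=(3,7) nearest=0 d=6 new=(3,7) → add node 1 parent=0 cost=6
2. q=(9,7) nearest=1 d=6 new=(9,7) → add node 2 parent=1 cost=12
3. q=(15,11) nearest=2 d=6 new=(15,11) → add node 3 parent=2 cost=18
4. q=(3,6) nearest=1 d=1 new=(3,6) → add node 4 parent=1 cost=7
5. q=(0,10) nearest=1 d=3 new=(0,10) → add node 5 parent=1 cost=9
6. q=(24,9) nearest=3 d=9 new=(21,9) → blocked by [16,18]×[8,10], reject
7. q=(15,10) nearest=3 d=1 new=(15,10) → add node 6 parent=3 cost=19
8. q=(16,11) nearest=3 d=1 new=(16,11) → add node 7 parent=3 cost=19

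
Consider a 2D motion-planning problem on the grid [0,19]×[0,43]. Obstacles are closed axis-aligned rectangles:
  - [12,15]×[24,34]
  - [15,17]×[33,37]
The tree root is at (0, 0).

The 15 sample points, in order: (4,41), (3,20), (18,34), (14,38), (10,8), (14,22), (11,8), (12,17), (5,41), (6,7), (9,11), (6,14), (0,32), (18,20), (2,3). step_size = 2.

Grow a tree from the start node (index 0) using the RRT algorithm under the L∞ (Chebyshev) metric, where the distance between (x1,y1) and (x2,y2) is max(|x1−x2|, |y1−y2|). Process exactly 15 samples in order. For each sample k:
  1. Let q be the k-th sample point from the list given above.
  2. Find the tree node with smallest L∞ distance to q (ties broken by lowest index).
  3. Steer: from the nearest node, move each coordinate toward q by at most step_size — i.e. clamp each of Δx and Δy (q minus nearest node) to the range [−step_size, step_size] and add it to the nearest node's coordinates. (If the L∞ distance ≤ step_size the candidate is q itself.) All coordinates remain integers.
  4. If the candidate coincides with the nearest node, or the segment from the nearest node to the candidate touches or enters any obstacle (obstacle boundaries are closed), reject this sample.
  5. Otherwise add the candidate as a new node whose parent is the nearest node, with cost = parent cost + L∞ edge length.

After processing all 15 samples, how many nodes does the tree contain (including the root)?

1. q=(4,41) nearest=0 d=41 new=(2,2) → add node 1 parent=0 cost=2
2. q=(3,20) nearest=1 d=18 new=(3,4) → add node 2 parent=1 cost=4
3. q=(18,34) nearest=2 d=30 new=(5,6) → add node 3 parent=2 cost=6
4. q=(14,38) nearest=3 d=32 new=(7,8) → add node 4 parent=3 cost=8
5. q=(10,8) nearest=4 d=3 new=(9,8) → add node 5 parent=4 cost=10
6. q=(14,22) nearest=4 d=14 new=(9,10) → add node 6 parent=4 cost=10
7. q=(11,8) nearest=5 d=2 new=(11,8) → add node 7 parent=5 cost=12
8. q=(12,17) nearest=6 d=7 new=(11,12) → add node 8 parent=6 cost=12
9. q=(5,41) nearest=8 d=29 new=(9,14) → add node 9 parent=8 cost=14
10. q=(6,7) nearest=3 d=1 new=(6,7) → add node 10 parent=3 cost=7
11. q=(9,11) nearest=6 d=1 new=(9,11) → add node 11 parent=6 cost=11
12. q=(6,14) nearest=9 d=3 new=(7,14) → add node 12 parent=9 cost=16
13. q=(0,32) nearest=9 d=18 new=(7,16) → add node 13 parent=9 cost=16
14. q=(18,20) nearest=8 d=8 new=(13,14) → add node 14 parent=8 cost=14
15. q=(2,3) nearest=1 d=1 new=(2,3) → add node 15 parent=1 cost=3

Node count: 16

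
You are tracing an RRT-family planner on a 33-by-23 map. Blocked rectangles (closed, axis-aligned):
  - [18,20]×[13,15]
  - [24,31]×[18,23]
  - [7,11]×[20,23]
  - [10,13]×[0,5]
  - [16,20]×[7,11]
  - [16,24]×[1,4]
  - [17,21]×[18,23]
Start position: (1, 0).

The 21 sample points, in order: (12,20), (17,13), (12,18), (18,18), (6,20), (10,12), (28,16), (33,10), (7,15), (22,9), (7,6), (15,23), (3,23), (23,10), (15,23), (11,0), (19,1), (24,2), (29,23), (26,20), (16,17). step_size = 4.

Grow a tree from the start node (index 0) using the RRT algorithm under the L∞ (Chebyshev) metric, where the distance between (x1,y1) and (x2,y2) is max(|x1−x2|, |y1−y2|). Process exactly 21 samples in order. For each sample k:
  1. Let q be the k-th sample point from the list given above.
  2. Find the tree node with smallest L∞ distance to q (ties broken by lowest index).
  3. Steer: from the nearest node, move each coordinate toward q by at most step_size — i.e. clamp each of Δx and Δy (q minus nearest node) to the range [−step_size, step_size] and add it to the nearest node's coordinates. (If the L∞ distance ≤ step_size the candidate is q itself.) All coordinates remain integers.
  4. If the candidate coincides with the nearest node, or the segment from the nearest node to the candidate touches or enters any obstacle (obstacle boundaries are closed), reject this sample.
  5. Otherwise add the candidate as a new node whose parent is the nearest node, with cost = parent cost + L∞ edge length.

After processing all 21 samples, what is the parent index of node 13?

Parent of node 13: 5

1. q=(12,20) nearest=0 d=20 new=(5,4) → add node 1 parent=0 cost=4
2. q=(17,13) nearest=1 d=12 new=(9,8) → add node 2 parent=1 cost=8
3. q=(12,18) nearest=2 d=10 new=(12,12) → add node 3 parent=2 cost=12
4. q=(18,18) nearest=3 d=6 new=(16,16) → add node 4 parent=3 cost=16
5. q=(6,20) nearest=3 d=8 new=(8,16) → add node 5 parent=3 cost=16
6. q=(10,12) nearest=3 d=2 new=(10,12) → add node 6 parent=3 cost=14
7. q=(28,16) nearest=4 d=12 new=(20,16) → add node 7 parent=4 cost=20
8. q=(33,10) nearest=7 d=13 new=(24,12) → add node 8 parent=7 cost=24
9. q=(7,15) nearest=5 d=1 new=(7,15) → add node 9 parent=5 cost=17
10. q=(22,9) nearest=8 d=3 new=(22,9) → add node 10 parent=8 cost=27
11. q=(7,6) nearest=1 d=2 new=(7,6) → add node 11 parent=1 cost=6
12. q=(15,23) nearest=4 d=7 new=(15,20) → add node 12 parent=4 cost=20
13. q=(3,23) nearest=5 d=7 new=(4,20) → add node 13 parent=5 cost=20
14. q=(23,10) nearest=10 d=1 new=(23,10) → add node 14 parent=10 cost=28
15. q=(15,23) nearest=12 d=3 new=(15,23) → add node 15 parent=12 cost=23
16. q=(11,0) nearest=1 d=6 new=(9,0) → add node 16 parent=1 cost=8
17. q=(19,1) nearest=10 d=8 new=(19,5) → add node 17 parent=10 cost=31
18. q=(24,2) nearest=17 d=5 new=(23,2) → blocked by [16,24]×[1,4], reject
19. q=(29,23) nearest=7 d=9 new=(24,20) → blocked by [24,31]×[18,23], reject
20. q=(26,20) nearest=7 d=6 new=(24,20) → blocked by [24,31]×[18,23], reject
21. q=(16,17) nearest=4 d=1 new=(16,17) → add node 18 parent=4 cost=17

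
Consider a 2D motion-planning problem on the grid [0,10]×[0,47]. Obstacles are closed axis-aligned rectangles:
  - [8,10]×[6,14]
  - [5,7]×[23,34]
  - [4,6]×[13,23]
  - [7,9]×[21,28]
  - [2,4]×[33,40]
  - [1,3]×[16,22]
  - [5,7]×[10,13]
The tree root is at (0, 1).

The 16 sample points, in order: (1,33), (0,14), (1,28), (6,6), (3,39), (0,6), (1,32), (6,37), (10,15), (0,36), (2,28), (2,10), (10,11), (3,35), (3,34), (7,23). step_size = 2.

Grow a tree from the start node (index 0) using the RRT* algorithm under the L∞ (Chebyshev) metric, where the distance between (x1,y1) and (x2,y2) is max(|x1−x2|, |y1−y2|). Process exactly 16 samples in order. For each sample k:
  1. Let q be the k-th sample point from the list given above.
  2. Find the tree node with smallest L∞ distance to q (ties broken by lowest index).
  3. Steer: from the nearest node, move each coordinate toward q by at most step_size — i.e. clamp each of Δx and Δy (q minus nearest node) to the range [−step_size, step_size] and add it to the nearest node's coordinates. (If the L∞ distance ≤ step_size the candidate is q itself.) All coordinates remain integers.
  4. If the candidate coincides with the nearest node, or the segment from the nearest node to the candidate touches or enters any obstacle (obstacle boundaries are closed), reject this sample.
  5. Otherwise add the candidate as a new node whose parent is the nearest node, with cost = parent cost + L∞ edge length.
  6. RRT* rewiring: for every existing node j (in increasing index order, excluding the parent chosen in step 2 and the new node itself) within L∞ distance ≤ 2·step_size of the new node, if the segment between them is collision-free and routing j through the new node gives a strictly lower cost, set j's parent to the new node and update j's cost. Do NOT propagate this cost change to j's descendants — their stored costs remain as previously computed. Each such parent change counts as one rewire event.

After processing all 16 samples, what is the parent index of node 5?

Parent of node 5: 3

1. q=(1,33) nearest=0 d=32 new=(1,3) → add node 1 parent=0 cost=2
2. q=(0,14) nearest=1 d=11 new=(0,5) → add node 2 parent=1 cost=4
3. q=(1,28) nearest=2 d=23 new=(1,7) → add node 3 parent=2 cost=6
4. q=(6,6) nearest=1 d=5 new=(3,5) → add node 4 parent=1 cost=4
5. q=(3,39) nearest=3 d=32 new=(3,9) → add node 5 parent=3 cost=8
6. q=(0,6) nearest=2 d=1 new=(0,6) → add node 6 parent=2 cost=5
7. q=(1,32) nearest=5 d=23 new=(1,11) → add node 7 parent=5 cost=10
8. q=(6,37) nearest=7 d=26 new=(3,13) → add node 8 parent=7 cost=12
9. q=(10,15) nearest=5 d=7 new=(5,11) → blocked by [5,7]×[10,13], reject
10. q=(0,36) nearest=8 d=23 new=(1,15) → add node 9 parent=8 cost=14
11. q=(2,28) nearest=9 d=13 new=(2,17) → blocked by [1,3]×[16,22], reject
12. q=(2,10) nearest=5 d=1 new=(2,10) → add node 10 parent=5 cost=9
13. q=(10,11) nearest=4 d=7 new=(5,7) → add node 11 parent=4 cost=6
14. q=(3,35) nearest=9 d=20 new=(3,17) → blocked by [1,3]×[16,22], reject
15. q=(3,34) nearest=9 d=19 new=(3,17) → blocked by [1,3]×[16,22], reject
16. q=(7,23) nearest=9 d=8 new=(3,17) → blocked by [1,3]×[16,22], reject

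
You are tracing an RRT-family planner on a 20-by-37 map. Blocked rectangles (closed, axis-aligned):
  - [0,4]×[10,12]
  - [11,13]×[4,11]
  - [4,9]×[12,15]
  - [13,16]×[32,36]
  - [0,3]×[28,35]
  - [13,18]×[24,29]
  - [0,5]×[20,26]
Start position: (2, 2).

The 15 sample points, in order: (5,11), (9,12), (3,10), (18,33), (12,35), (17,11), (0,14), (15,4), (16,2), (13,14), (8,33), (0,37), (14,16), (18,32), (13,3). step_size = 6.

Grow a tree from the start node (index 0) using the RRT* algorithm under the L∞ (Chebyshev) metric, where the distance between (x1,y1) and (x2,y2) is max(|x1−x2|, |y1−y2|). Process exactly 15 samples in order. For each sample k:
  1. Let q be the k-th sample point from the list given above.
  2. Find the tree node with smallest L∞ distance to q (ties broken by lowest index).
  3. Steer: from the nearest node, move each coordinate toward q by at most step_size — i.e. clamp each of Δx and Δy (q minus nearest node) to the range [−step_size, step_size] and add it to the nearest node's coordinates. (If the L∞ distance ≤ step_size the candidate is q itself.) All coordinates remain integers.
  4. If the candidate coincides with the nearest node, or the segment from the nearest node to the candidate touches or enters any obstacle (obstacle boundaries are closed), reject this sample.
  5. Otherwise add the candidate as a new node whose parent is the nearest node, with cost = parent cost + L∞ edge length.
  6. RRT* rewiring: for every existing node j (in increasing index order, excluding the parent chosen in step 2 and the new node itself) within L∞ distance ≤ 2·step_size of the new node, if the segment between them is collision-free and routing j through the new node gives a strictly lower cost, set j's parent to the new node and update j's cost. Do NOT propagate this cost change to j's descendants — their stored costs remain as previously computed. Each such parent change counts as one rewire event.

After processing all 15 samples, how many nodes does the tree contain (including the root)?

1. q=(5,11) nearest=0 d=9 new=(5,8) → add node 1 parent=0 cost=6
2. q=(9,12) nearest=1 d=4 new=(9,12) → blocked by [4,9]×[12,15], reject
3. q=(3,10) nearest=1 d=2 new=(3,10) → blocked by [0,4]×[10,12], reject
4. q=(18,33) nearest=1 d=25 new=(11,14) → blocked by [4,9]×[12,15], reject
5. q=(12,35) nearest=1 d=27 new=(11,14) → blocked by [4,9]×[12,15], reject
6. q=(17,11) nearest=1 d=12 new=(11,11) → blocked by [11,13]×[4,11], reject
7. q=(0,14) nearest=1 d=6 new=(0,14) → blocked by [0,4]×[10,12], reject
8. q=(15,4) nearest=1 d=10 new=(11,4) → blocked by [11,13]×[4,11], reject
9. q=(16,2) nearest=1 d=11 new=(11,2) → add node 2 parent=1 cost=12
10. q=(13,14) nearest=1 d=8 new=(11,14) → blocked by [4,9]×[12,15], reject
11. q=(8,33) nearest=1 d=25 new=(8,14) → blocked by [4,9]×[12,15], reject
12. q=(0,37) nearest=1 d=29 new=(0,14) → blocked by [0,4]×[10,12], reject
13. q=(14,16) nearest=1 d=9 new=(11,14) → blocked by [4,9]×[12,15], reject
14. q=(18,32) nearest=1 d=24 new=(11,14) → blocked by [4,9]×[12,15], reject
15. q=(13,3) nearest=2 d=2 new=(13,3) → add node 3 parent=2 cost=14

Node count: 4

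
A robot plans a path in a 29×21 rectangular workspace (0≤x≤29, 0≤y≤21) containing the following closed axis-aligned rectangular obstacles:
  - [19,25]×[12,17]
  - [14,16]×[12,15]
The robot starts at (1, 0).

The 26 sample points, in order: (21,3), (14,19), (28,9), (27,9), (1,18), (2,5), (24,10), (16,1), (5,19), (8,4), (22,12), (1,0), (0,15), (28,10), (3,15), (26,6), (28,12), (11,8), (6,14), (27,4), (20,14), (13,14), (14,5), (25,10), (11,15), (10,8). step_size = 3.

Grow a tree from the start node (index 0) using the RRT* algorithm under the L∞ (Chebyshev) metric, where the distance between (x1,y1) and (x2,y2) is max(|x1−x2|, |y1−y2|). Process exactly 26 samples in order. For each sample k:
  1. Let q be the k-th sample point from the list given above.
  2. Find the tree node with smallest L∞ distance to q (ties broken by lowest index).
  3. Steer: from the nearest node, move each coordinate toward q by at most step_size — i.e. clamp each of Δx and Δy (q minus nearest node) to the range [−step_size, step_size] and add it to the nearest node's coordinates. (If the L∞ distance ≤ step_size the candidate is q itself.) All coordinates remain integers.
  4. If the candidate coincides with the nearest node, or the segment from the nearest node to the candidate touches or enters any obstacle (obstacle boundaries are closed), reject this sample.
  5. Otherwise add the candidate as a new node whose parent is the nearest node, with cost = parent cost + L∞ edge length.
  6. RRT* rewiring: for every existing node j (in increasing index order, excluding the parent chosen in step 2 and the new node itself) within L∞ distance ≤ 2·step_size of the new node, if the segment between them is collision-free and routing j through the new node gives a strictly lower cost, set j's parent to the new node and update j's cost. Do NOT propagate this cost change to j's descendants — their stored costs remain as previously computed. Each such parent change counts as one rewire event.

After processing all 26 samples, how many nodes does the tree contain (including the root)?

Node count: 22

1. q=(21,3) nearest=0 d=20 new=(4,3) → add node 1 parent=0 cost=3
2. q=(14,19) nearest=1 d=16 new=(7,6) → add node 2 parent=1 cost=6
3. q=(28,9) nearest=2 d=21 new=(10,9) → add node 3 parent=2 cost=9
4. q=(27,9) nearest=3 d=17 new=(13,9) → add node 4 parent=3 cost=12
5. q=(1,18) nearest=3 d=9 new=(7,12) → add node 5 parent=3 cost=12
6. q=(2,5) nearest=1 d=2 new=(2,5) → add node 6 parent=1 cost=5
7. q=(24,10) nearest=4 d=11 new=(16,10) → add node 7 parent=4 cost=15
8. q=(16,1) nearest=3 d=8 new=(13,6) → add node 8 parent=3 cost=12
9. q=(5,19) nearest=5 d=7 new=(5,15) → add node 9 parent=5 cost=15
10. q=(8,4) nearest=2 d=2 new=(8,4) → add node 10 parent=2 cost=8
11. q=(22,12) nearest=7 d=6 new=(19,12) → blocked by [19,25]×[12,17], reject
12. q=(1,0) nearest=0 d=0 → coincident, reject
13. q=(0,15) nearest=9 d=5 new=(2,15) → add node 11 parent=9 cost=18
14. q=(28,10) nearest=7 d=12 new=(19,10) → add node 12 parent=7 cost=18
15. q=(3,15) nearest=11 d=1 new=(3,15) → add node 13 parent=11 cost=19
16. q=(26,6) nearest=12 d=7 new=(22,7) → add node 14 parent=12 cost=21
17. q=(28,12) nearest=14 d=6 new=(25,10) → add node 15 parent=14 cost=24
18. q=(11,8) nearest=3 d=1 new=(11,8) → add node 16 parent=3 cost=10
19. q=(6,14) nearest=9 d=1 new=(6,14) → add node 17 parent=9 cost=16
20. q=(27,4) nearest=14 d=5 new=(25,4) → add node 18 parent=14 cost=24
21. q=(20,14) nearest=7 d=4 new=(19,13) → blocked by [19,25]×[12,17], reject
22. q=(13,14) nearest=7 d=4 new=(13,13) → blocked by [14,16]×[12,15], reject
23. q=(14,5) nearest=8 d=1 new=(14,5) → add node 19 parent=8 cost=13
24. q=(25,10) nearest=15 d=0 → coincident, reject
25. q=(11,15) nearest=5 d=4 new=(10,15) → add node 20 parent=5 cost=15
26. q=(10,8) nearest=3 d=1 new=(10,8) → add node 21 parent=3 cost=10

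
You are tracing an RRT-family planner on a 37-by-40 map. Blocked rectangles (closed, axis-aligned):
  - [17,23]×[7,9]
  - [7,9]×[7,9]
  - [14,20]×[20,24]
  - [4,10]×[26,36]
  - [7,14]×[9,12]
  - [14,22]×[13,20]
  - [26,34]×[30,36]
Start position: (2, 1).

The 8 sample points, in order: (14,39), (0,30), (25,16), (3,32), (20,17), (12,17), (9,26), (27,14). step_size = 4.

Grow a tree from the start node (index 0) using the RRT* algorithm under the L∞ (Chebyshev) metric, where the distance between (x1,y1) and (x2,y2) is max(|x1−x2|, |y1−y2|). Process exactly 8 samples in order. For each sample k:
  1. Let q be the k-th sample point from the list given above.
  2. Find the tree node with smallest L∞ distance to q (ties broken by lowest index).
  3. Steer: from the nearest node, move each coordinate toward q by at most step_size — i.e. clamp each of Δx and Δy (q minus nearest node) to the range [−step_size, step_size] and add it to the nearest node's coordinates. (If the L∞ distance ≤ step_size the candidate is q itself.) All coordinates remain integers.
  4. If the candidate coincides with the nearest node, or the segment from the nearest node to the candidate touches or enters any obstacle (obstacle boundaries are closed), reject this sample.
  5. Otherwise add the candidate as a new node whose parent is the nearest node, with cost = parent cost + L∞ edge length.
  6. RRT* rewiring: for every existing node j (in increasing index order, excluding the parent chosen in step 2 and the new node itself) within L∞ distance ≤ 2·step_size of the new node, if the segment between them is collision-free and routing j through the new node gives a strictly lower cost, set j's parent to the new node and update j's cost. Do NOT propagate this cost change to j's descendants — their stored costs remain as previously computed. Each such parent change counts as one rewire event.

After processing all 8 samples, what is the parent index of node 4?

1. q=(14,39) nearest=0 d=38 new=(6,5) → add node 1 parent=0 cost=4
2. q=(0,30) nearest=1 d=25 new=(2,9) → add node 2 parent=1 cost=8
3. q=(25,16) nearest=1 d=19 new=(10,9) → blocked by [7,9]×[7,9], reject
4. q=(3,32) nearest=2 d=23 new=(3,13) → add node 3 parent=2 cost=12
5. q=(20,17) nearest=1 d=14 new=(10,9) → blocked by [7,9]×[7,9], reject
6. q=(12,17) nearest=3 d=9 new=(7,17) → add node 4 parent=3 cost=16
7. q=(9,26) nearest=4 d=9 new=(9,21) → add node 5 parent=4 cost=20
8. q=(27,14) nearest=5 d=18 new=(13,17) → add node 6 parent=5 cost=24

Parent of node 4: 3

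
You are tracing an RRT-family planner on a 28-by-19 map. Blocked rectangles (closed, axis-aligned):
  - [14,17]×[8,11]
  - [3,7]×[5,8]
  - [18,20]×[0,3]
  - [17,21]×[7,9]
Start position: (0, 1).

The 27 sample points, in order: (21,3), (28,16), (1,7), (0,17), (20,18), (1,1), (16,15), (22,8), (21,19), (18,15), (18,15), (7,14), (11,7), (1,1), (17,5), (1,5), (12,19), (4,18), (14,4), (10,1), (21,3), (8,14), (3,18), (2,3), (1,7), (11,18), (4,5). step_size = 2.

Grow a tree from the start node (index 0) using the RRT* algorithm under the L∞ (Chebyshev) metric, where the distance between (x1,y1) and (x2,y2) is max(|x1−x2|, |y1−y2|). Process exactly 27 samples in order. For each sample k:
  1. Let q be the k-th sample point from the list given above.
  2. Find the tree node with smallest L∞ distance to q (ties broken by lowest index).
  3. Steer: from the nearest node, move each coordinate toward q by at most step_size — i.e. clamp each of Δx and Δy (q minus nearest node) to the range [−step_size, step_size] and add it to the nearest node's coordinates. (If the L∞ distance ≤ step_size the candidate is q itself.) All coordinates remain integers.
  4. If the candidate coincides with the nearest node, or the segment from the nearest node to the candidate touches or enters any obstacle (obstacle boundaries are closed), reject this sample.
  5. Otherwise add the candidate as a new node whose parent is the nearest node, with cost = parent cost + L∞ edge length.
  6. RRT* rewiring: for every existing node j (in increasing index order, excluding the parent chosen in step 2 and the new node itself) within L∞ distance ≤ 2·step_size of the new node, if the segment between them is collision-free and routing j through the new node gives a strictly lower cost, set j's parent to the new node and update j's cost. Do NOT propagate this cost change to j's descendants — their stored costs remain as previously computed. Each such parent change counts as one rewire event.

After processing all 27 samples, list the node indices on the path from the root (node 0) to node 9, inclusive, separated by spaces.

Path: 0 1 9

1. q=(21,3) nearest=0 d=21 new=(2,3) → add node 1 parent=0 cost=2
2. q=(28,16) nearest=1 d=26 new=(4,5) → blocked by [3,7]×[5,8], reject
3. q=(1,7) nearest=1 d=4 new=(1,5) → add node 2 parent=1 cost=4
4. q=(0,17) nearest=2 d=12 new=(0,7) → add node 3 parent=2 cost=6
5. q=(20,18) nearest=1 d=18 new=(4,5) → blocked by [3,7]×[5,8], reject
6. q=(1,1) nearest=0 d=1 new=(1,1) → add node 4 parent=0 cost=1
7. q=(16,15) nearest=1 d=14 new=(4,5) → blocked by [3,7]×[5,8], reject
8. q=(22,8) nearest=1 d=20 new=(4,5) → blocked by [3,7]×[5,8], reject
9. q=(21,19) nearest=1 d=19 new=(4,5) → blocked by [3,7]×[5,8], reject
10. q=(18,15) nearest=1 d=16 new=(4,5) → blocked by [3,7]×[5,8], reject
11. q=(18,15) nearest=1 d=16 new=(4,5) → blocked by [3,7]×[5,8], reject
12. q=(7,14) nearest=3 d=7 new=(2,9) → add node 5 parent=3 cost=8
13. q=(11,7) nearest=1 d=9 new=(4,5) → blocked by [3,7]×[5,8], reject
14. q=(1,1) nearest=4 d=0 → coincident, reject
15. q=(17,5) nearest=1 d=15 new=(4,5) → blocked by [3,7]×[5,8], reject
16. q=(1,5) nearest=2 d=0 → coincident, reject
17. q=(12,19) nearest=5 d=10 new=(4,11) → add node 6 parent=5 cost=10
18. q=(4,18) nearest=6 d=7 new=(4,13) → add node 7 parent=6 cost=12
19. q=(14,4) nearest=6 d=10 new=(6,9) → add node 8 parent=6 cost=12
20. q=(10,1) nearest=1 d=8 new=(4,1) → add node 9 parent=1 cost=4
21. q=(21,3) nearest=8 d=15 new=(8,7) → blocked by [3,7]×[5,8], reject
22. q=(8,14) nearest=6 d=4 new=(6,13) → add node 10 parent=6 cost=12
23. q=(3,18) nearest=7 d=5 new=(3,15) → add node 11 parent=7 cost=14
24. q=(2,3) nearest=1 d=0 → coincident, reject
25. q=(1,7) nearest=3 d=1 new=(1,7) → add node 12 parent=3 cost=7
26. q=(11,18) nearest=10 d=5 new=(8,15) → add node 13 parent=10 cost=14
27. q=(4,5) nearest=1 d=2 new=(4,5) → blocked by [3,7]×[5,8], reject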